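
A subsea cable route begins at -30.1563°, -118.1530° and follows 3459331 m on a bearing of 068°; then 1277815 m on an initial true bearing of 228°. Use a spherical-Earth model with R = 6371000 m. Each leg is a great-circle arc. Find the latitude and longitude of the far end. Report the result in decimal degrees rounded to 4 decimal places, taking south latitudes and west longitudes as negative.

Apply the spherical direct solution leg by leg, carrying full precision between legs.
Leg 1: from (-30.1563°, -118.1530°), δ = 3459331/6371000 = 0.542981 rad, θ = 68° → φ = -15.2332°, λ = -88.3835°.
Leg 2: from (-15.2332°, -88.3835°), δ = 1277815/6371000 = 0.200567 rad, θ = 228° → φ = -22.7123°, λ = -97.6194°.

latitude -22.7123°, longitude -97.6194°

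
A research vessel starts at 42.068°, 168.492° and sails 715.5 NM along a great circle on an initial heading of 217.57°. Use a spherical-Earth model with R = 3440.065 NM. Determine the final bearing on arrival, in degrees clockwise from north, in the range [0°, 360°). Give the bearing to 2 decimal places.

Central angle δ = d/R = 0.207990 rad.
Converting: φ₁ = 0.734225 rad, θ = 3.797313 rad.
sin φ₂ = sin φ₁ cos δ + cos φ₁ sin δ cos θ = (0.670012)(0.978448) + (0.742350)(0.206494)(-0.792609) = 0.534072
φ₂ = asin(0.534072) = 0.563410 rad = 32.281°.
Then Δλ = atan2(-0.093466, 0.620613) = -0.149479 rad, from sin θ sin δ cos φ₁ over cos δ − sin φ₁ sin φ₂.
λ₂ = 168.492° + -8.565° = 159.927°.
The forward bearing on arrival equals the back-azimuth from the destination plus 180°.
Back-azimuth from P₂ (32.28°, 159.93°) to P₁ (42.07°, 168.49°), with Δλ' = λ₁ − λ₂ = 8.56°: atan2( sin Δλ' cos φ₁ , cos φ₂ sin φ₁ − sin φ₂ cos φ₁ cos Δλ' ) = 32.37°.
Final bearing = (32.37° + 180°) mod 360° = 212.37°.

final bearing 212.37°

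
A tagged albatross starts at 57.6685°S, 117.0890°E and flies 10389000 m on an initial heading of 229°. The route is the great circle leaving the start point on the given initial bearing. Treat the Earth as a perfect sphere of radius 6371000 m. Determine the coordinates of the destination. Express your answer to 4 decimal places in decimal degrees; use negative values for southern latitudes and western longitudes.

δ = 10389000/6371000 = 1.630670 rad (93.4305°).
Start latitude φ₁ = -1.006505 rad; initial bearing θ = 3.996804 rad.
Destination latitude: φ₂ = arcsin( sin φ₁ cos δ + cos φ₁ sin δ cos θ ) = arcsin(-0.299681) = -17.4385°.
Δλ = atan2( sin θ sin δ cos φ₁ , cos δ − sin φ₁ sin φ₂ ) = atan2(-0.402908, -0.313059) = -2.231354 rad = -127.8472°.
Hence λ₂ = 117.0890° + -127.8472° = -10.7582°.

latitude -17.4385°, longitude -10.7582°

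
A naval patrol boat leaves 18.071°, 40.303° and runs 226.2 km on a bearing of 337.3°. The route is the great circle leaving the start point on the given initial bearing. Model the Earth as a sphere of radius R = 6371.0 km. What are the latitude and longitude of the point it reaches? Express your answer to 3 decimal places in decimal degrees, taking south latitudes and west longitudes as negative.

latitude 19.946°, longitude 39.468°

Angular distance δ = d/R = 226.2 / 6371 = 0.035505 rad.
Start latitude φ₁ = 0.315398 rad; initial bearing θ = 5.886996 rad.
sin φ₂ = sin φ₁ cos δ + cos φ₁ sin δ cos θ = (0.310195)(0.999370) + (0.950673)(0.035497)(0.922538) = 0.341132
φ₂ = asin(0.341132) = 0.348121 rad = 19.946°.
Then Δλ = atan2(-0.013023, 0.893552) = -0.014573 rad, from sin θ sin δ cos φ₁ over cos δ − sin φ₁ sin φ₂.
λ₂ = λ₁ + Δλ = 39.468°.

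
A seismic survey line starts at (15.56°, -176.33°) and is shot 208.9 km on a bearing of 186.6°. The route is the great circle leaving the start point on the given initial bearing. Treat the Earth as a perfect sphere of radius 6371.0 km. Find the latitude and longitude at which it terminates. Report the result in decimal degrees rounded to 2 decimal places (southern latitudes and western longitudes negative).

Angular distance δ = d/R = 208.9 / 6371 = 0.032789 rad.
Converting: φ₁ = 0.271573 rad, θ = 3.256784 rad.
sin φ₂ = sin φ₁ cos δ + cos φ₁ sin δ cos θ = (0.268247)(0.999462) + (0.963350)(0.032783)(-0.993373) = 0.236731
φ₂ = asin(0.236731) = 0.238999 rad = 13.69°.
Then Δλ = atan2(-0.003630, 0.935960) = -0.003878 rad, from sin θ sin δ cos φ₁ over cos δ − sin φ₁ sin φ₂.
λ₂ = -176.33° + -0.22° = -176.55°.

latitude 13.69°, longitude -176.55°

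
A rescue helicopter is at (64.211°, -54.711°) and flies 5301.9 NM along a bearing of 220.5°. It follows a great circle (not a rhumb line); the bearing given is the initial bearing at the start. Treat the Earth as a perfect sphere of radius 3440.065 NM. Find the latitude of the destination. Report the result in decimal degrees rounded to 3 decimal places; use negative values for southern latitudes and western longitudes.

The arc subtends δ = 5301.9/3440.065 = 1.541221 rad at the centre.
Start latitude φ₁ = 1.120693 rad; initial bearing θ = 3.848451 rad.
sin φ₂ = sin φ₁ cos δ + cos φ₁ sin δ cos θ = (0.900402)(0.029571) + (0.435058)(0.999563)(-0.760406) = -0.304050
φ₂ = asin(-0.304050) = -0.308941 rad = -17.701°.
For the longitude increment, Δλ = atan2( sin θ sin δ cos φ₁, cos δ − sin φ₁ sin φ₂ ) = atan2(-0.282424, 0.303339) = -42.955°.
λ₂ = -54.711° + -42.955° = -97.666°.

latitude -17.701°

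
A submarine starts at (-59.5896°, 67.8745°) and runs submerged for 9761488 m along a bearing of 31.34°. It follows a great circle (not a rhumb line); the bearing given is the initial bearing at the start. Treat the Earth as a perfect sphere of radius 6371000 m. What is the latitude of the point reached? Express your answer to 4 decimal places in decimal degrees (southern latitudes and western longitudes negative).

latitude 23.4978°

δ = 9761488/6371000 = 1.532175 rad (87.7872°).
With φ₁ = -59.5896° = -1.040035 rad and θ = 31.34° = 0.546986 rad:
Destination latitude: φ₂ = arcsin( sin φ₁ cos δ + cos φ₁ sin δ cos θ ) = arcsin(0.398713) = 23.4978°.
Then Δλ = atan2(0.263081, 0.382471) = 0.602523 rad, from sin θ sin δ cos φ₁ over cos δ − sin φ₁ sin φ₂.
λ₂ = 67.8745° + 34.5220° = 102.3965°.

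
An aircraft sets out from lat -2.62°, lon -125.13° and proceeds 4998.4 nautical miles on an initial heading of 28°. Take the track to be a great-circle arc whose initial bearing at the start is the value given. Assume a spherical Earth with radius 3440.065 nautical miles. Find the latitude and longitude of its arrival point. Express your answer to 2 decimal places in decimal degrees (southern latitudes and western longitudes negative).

latitude 60.52°, longitude -53.79°

Angular distance δ = d/R = 4998.4 / 3440.065 = 1.452996 rad.
Start latitude φ₁ = -0.045728 rad; initial bearing θ = 0.488692 rad.
sin φ₂ = sin φ₁ cos δ + cos φ₁ sin δ cos θ = (-0.045712)(0.117528) + (0.998955)(0.993070)(0.882948) = 0.870539
φ₂ = asin(0.870539) = 1.056297 rad = 60.52°.
For the longitude increment, Δλ = atan2( sin θ sin δ cos φ₁, cos δ − sin φ₁ sin φ₂ ) = atan2(0.465731, 0.157322) = 71.34°.
Hence λ₂ = -125.13° + 71.34° = -53.79°.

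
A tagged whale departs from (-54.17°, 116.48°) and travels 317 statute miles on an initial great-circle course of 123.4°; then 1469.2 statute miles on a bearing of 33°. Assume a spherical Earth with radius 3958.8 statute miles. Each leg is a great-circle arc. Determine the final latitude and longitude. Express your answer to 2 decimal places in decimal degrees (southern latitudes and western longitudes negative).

latitude -37.54°, longitude 137.85°

Apply the spherical direct solution leg by leg, carrying full precision between legs.
Leg 1: from (-54.17°, 116.48°), δ = 317/3958.8 = 0.080075 rad, θ = 123.4° → φ = -56.51°, λ = 123.43°.
Leg 2: from (-56.51°, 123.43°), δ = 1469.2/3958.8 = 0.371123 rad, θ = 33° → φ = -37.54°, λ = 137.85°.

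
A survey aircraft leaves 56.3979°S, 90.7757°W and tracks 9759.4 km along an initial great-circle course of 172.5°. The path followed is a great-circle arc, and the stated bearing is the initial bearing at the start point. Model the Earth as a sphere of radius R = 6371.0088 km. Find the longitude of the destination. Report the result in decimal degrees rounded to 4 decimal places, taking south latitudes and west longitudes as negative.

longitude 80.0054°

δ = 9759.4/6371.0088 = 1.531845 rad (87.7683°).
Start latitude φ₁ = -0.984329 rad; initial bearing θ = 3.010693 rad.
Destination latitude: φ₂ = arcsin( sin φ₁ cos δ + cos φ₁ sin δ cos θ ) = arcsin(-0.580705) = -35.5002°.
Then Δλ = atan2(0.072181, -0.444729) = 2.980692 rad, from sin θ sin δ cos φ₁ over cos δ − sin φ₁ sin φ₂.
λ₂ = λ₁ + Δλ = 80.0054°.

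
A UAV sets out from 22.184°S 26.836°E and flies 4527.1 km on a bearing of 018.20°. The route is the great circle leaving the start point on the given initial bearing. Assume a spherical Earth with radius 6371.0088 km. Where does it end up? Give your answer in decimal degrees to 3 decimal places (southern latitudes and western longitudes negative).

The arc subtends δ = 4527.1/6371.0088 = 0.710578 rad at the centre.
Start latitude φ₁ = -0.387184 rad; initial bearing θ = 0.317650 rad.
Applying the spherical law of cosines for sides, sin φ₂ = sin φ₁ cos δ + cos φ₁ sin δ cos θ = 0.287570, so φ₂ = 16.713°.
Δλ = atan2( sin θ sin δ cos φ₁ , cos δ − sin φ₁ sin φ₂ ) = atan2(0.188647, 0.866566) = 0.214350 rad = 12.281°.
λ₂ = 26.836° + 12.281° = 39.117°.

latitude 16.713°, longitude 39.117°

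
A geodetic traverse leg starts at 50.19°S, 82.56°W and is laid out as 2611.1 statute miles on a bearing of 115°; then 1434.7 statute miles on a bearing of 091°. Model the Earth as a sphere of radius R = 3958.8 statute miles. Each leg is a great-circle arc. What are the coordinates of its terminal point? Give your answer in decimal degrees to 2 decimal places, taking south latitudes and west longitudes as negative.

Apply the spherical direct solution leg by leg, carrying full precision between legs.
Leg 1: from (-50.19°, -82.56°), δ = 2611.1/3958.8 = 0.659569 rad, θ = 115° → φ = -50.61°, λ = -21.50°.
Leg 2: from (-50.61°, -21.50°), δ = 1434.7/3958.8 = 0.362408 rad, θ = 91° → φ = -46.60°, λ = 9.56°.

latitude -46.60°, longitude 9.56°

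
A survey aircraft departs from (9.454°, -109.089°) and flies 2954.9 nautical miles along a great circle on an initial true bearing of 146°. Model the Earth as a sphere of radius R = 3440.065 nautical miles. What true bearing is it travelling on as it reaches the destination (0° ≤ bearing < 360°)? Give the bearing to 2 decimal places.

final bearing 140.05°

Central angle δ = d/R = 0.858966 rad.
With φ₁ = 9.454° = 0.165003 rad and θ = 146° = 2.548181 rad:
sin φ₂ = sin φ₁ cos δ + cos φ₁ sin δ cos θ = (0.164256)(0.653220) + (0.986418)(0.757168)(-0.829038) = -0.511899
φ₂ = asin(-0.511899) = -0.537395 rad = -30.790°.
Δλ = atan2( sin θ sin δ cos φ₁ , cos δ − sin φ₁ sin φ₂ ) = atan2(0.417652, 0.737303) = 0.515392 rad = 29.530°.
λ₂ = λ₁ + Δλ = -79.559°.
The forward bearing on arrival equals the back-azimuth from the destination plus 180°.
Back-azimuth from P₂ (-30.79°, -79.56°) to P₁ (9.45°, -109.09°), with Δλ' = λ₁ − λ₂ = -29.53°: atan2( sin Δλ' cos φ₁ , cos φ₂ sin φ₁ − sin φ₂ cos φ₁ cos Δλ' ) = 320.05°.
Final bearing = (320.05° + 180°) mod 360° = 140.05°.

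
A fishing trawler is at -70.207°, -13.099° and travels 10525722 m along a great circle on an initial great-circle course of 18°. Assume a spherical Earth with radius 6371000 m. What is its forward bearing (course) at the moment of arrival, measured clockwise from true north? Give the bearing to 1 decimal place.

final bearing 6.5°

Angular distance δ = d/R = 10525722 / 6371000 = 1.652130 rad.
Converting: φ₁ = -1.225343 rad, θ = 0.314159 rad.
Destination latitude: φ₂ = arcsin( sin φ₁ cos δ + cos φ₁ sin δ cos θ ) = arcsin(0.397430) = 23.418°.
Δλ = atan2( sin θ sin δ cos φ₁ , cos δ − sin φ₁ sin φ₂ ) = atan2(0.104294, 0.292706) = 0.342286 rad = 19.612°.
λ₂ = λ₁ + Δλ = 6.513°.
The forward bearing on arrival equals the back-azimuth from the destination plus 180°.
Back-azimuth from P₂ (23.4°, 6.5°) to P₁ (-70.2°, -13.1°), with Δλ' = λ₁ − λ₂ = -19.6°: atan2( sin Δλ' cos φ₁ , cos φ₂ sin φ₁ − sin φ₂ cos φ₁ cos Δλ' ) = 186.5°.
Final bearing = (186.5° + 180°) mod 360° = 6.5°.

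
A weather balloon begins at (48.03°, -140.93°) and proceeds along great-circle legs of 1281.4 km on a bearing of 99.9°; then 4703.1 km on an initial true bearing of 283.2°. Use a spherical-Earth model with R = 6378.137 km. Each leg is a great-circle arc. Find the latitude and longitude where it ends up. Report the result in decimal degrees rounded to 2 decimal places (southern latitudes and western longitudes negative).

latitude 39.13°, longitude 177.63°

Apply the spherical direct solution leg by leg, carrying full precision between legs.
Leg 1: from (48.03°, -140.93°), δ = 1281.4/6378.137 = 0.200905 rad, θ = 99.9° → φ = 44.88°, λ = -124.82°.
Leg 2: from (44.88°, -124.82°), δ = 4703.1/6378.137 = 0.737378 rad, θ = 283.2° → φ = 39.13°, λ = 177.63°.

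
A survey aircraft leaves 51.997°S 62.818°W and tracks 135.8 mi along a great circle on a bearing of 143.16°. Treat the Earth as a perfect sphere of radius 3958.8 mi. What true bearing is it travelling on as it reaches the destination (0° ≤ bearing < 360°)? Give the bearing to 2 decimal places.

δ = 135.8/3958.8 = 0.034303 rad (1.9654°).
With φ₁ = -51.997° = -0.907519 rad and θ = 143.16° = 2.498613 rad:
Applying the spherical law of cosines for sides, sin φ₂ = sin φ₁ cos δ + cos φ₁ sin δ cos θ = -0.804415, so φ₂ = -53.554°.
For the longitude increment, Δλ = atan2( sin θ sin δ cos φ₁, cos δ − sin φ₁ sin φ₂ ) = atan2(0.012661, 0.365550) = 1.984°.
Hence λ₂ = -62.818° + 1.984° = -60.834°.
The forward bearing on arrival equals the back-azimuth from the destination plus 180°.
Back-azimuth from P₂ (-53.55°, -60.83°) to P₁ (-52.00°, -62.82°), with Δλ' = λ₁ − λ₂ = -1.98°: atan2( sin Δλ' cos φ₁ , cos φ₂ sin φ₁ − sin φ₂ cos φ₁ cos Δλ' ) = 321.58°.
Final bearing = (321.58° + 180°) mod 360° = 141.58°.

final bearing 141.58°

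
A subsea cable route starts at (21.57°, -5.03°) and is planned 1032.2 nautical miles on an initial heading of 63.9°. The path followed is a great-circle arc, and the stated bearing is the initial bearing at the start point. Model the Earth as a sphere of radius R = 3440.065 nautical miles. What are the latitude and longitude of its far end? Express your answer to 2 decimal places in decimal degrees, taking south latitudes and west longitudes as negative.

latitude 28.17°, longitude 12.49°

Angular distance δ = d/R = 1032.2 / 3440.065 = 0.300052 rad.
Converting: φ₁ = 0.376468 rad, θ = 1.115265 rad.
Applying the spherical law of cosines for sides, sin φ₂ = sin φ₁ cos δ + cos φ₁ sin δ cos θ = 0.472139, so φ₂ = 28.17°.
Δλ = atan2( sin θ sin δ cos φ₁ , cos δ − sin φ₁ sin φ₂ ) = atan2(0.246842, 0.781745) = 0.305850 rad = 17.52°.
λ₂ = -5.03° + 17.52° = 12.49°.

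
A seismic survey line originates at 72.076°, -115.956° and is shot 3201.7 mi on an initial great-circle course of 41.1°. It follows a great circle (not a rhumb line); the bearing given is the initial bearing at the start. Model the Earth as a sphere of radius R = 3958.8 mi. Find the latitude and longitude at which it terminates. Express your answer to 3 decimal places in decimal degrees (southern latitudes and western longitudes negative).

latitude 55.554°, longitude 6.822°

Central angle δ = d/R = 0.808755 rad.
With φ₁ = 72.076° = 1.257964 rad and θ = 41.1° = 0.717330 rad:
sin φ₂ = sin φ₁ cos δ + cos φ₁ sin δ cos θ = (0.951466)(0.690400) + (0.307755)(0.723428)(0.753563) = 0.824664
φ₂ = asin(0.824664) = 0.969608 rad = 55.554°.
For the longitude increment, Δλ = atan2( sin θ sin δ cos φ₁, cos δ − sin φ₁ sin φ₂ ) = atan2(0.146357, -0.094240) = 122.778°.
Hence λ₂ = -115.956° + 122.778° = 6.822°.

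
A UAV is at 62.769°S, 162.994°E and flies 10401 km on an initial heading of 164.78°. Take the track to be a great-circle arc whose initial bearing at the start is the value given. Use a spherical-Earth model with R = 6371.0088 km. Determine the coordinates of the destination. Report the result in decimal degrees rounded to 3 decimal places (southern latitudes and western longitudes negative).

latitude -22.694°, longitude -33.506°

Central angle δ = d/R = 1.632552 rad.
Start latitude φ₁ = -1.095526 rad; initial bearing θ = 2.875954 rad.
Applying the spherical law of cosines for sides, sin φ₂ = sin φ₁ cos δ + cos φ₁ sin δ cos θ = -0.385812, so φ₂ = -22.694°.
Δλ = atan2( sin θ sin δ cos φ₁ , cos δ − sin φ₁ sin φ₂ ) = atan2(0.119897, -0.404768) = 2.853614 rad = 163.500°.
λ₂ = 162.994° + 163.500° = 326.494°, normalized to (−180°, 180°] → -33.506°.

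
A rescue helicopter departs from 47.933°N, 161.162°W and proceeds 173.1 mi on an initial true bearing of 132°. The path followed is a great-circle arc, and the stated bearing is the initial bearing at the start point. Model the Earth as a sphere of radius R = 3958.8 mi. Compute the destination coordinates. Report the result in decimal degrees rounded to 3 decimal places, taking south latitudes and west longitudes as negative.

latitude 46.224°, longitude -158.471°

δ = 173.1/3958.8 = 0.043725 rad (2.5053°).
Start latitude φ₁ = 0.836589 rad; initial bearing θ = 2.303835 rad.
Applying the spherical law of cosines for sides, sin φ₂ = sin φ₁ cos δ + cos φ₁ sin δ cos θ = 0.722056, so φ₂ = 46.224°.
Δλ = atan2( sin θ sin δ cos φ₁ , cos δ − sin φ₁ sin φ₂ ) = atan2(0.021764, 0.463018) = 0.046971 rad = 2.691°.
λ₂ = -161.162° + 2.691° = -158.471°.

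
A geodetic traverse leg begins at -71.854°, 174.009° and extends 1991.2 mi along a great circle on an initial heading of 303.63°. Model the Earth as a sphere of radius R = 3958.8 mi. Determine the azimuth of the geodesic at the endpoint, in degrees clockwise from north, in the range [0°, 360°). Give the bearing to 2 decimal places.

final bearing 336.94°

The arc subtends δ = 1991.2/3958.8 = 0.502981 rad at the centre.
With φ₁ = -71.854° = -1.254089 rad and θ = 303.63° = 5.299343 rad:
Destination latitude: φ₂ = arcsin( sin φ₁ cos δ + cos φ₁ sin δ cos θ ) = arcsin(-0.749431) = -48.541°.
For the longitude increment, Δλ = atan2( sin θ sin δ cos φ₁, cos δ − sin φ₁ sin φ₂ ) = atan2(-0.125000, 0.163991) = -37.316°.
Hence λ₂ = 174.009° + -37.316° = 136.693°.
The forward bearing on arrival equals the back-azimuth from the destination plus 180°.
Back-azimuth from P₂ (-48.54°, 136.69°) to P₁ (-71.85°, 174.01°), with Δλ' = λ₁ − λ₂ = 37.32°: atan2( sin Δλ' cos φ₁ , cos φ₂ sin φ₁ − sin φ₂ cos φ₁ cos Δλ' ) = 156.94°.
Final bearing = (156.94° + 180°) mod 360° = 336.94°.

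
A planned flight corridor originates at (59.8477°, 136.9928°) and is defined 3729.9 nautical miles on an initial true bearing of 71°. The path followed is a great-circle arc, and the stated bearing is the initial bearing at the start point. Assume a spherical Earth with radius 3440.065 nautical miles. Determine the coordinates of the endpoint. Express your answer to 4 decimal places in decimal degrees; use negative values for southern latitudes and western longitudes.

The arc subtends δ = 3729.9/3440.065 = 1.084253 rad at the centre.
Converting: φ₁ = 1.044539 rad, θ = 1.239184 rad.
Destination latitude: φ₂ = arcsin( sin φ₁ cos δ + cos φ₁ sin δ cos θ ) = arcsin(0.548863) = 33.2891°.
Δλ = atan2( sin θ sin δ cos φ₁ , cos δ − sin φ₁ sin φ₂ ) = atan2(0.419820, -0.007025) = 1.587528 rad = 90.9587°.
λ₂ = 136.9928° + 90.9587° = 227.9515°, normalized to (−180°, 180°] → -132.0485°.

latitude 33.2891°, longitude -132.0485°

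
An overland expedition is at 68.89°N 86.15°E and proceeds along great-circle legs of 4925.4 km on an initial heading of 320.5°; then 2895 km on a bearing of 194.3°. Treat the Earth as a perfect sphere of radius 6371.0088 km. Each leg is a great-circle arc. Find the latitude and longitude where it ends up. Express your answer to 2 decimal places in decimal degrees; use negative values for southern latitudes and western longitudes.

Apply the spherical direct solution leg by leg, carrying full precision between legs.
Leg 1: from (68.89°, 86.15°), δ = 4925.4/6371.0088 = 0.773096 rad, θ = 320.5° → φ = 59.52°, λ = -32.72°.
Leg 2: from (59.52°, -32.72°), δ = 2895/6371.0088 = 0.454402 rad, θ = 194.3° → φ = 33.96°, λ = -40.23°.

latitude 33.96°, longitude -40.23°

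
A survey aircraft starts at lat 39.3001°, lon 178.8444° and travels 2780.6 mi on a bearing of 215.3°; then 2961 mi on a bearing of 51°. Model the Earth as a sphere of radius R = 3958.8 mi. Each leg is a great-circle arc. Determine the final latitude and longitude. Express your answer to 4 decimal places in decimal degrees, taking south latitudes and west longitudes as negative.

Apply the spherical direct solution leg by leg, carrying full precision between legs.
Leg 1: from (39.3001°, 178.8444°), δ = 2780.6/3958.8 = 0.702385 rad, θ = 215.3° → φ = 4.3271°, λ = 156.8580°.
Leg 2: from (4.3271°, 156.8580°), δ = 2961/3958.8 = 0.747954 rad, θ = 51° → φ = 28.8238°, λ = -166.0343°.

latitude 28.8238°, longitude -166.0343°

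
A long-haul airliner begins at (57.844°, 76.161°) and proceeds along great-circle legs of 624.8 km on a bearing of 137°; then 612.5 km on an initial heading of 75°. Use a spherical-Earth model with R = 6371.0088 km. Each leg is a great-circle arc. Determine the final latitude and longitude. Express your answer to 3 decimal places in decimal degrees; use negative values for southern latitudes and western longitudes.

Apply the spherical direct solution leg by leg, carrying full precision between legs.
Leg 1: from (57.844°, 76.161°), δ = 624.8/6371.0088 = 0.098069 rad, θ = 137° → φ = 53.555°, λ = 82.615°.
Leg 2: from (53.555°, 82.615°), δ = 612.5/6371.0088 = 0.096139 rad, θ = 75° → φ = 54.634°, λ = 91.833°.

latitude 54.634°, longitude 91.833°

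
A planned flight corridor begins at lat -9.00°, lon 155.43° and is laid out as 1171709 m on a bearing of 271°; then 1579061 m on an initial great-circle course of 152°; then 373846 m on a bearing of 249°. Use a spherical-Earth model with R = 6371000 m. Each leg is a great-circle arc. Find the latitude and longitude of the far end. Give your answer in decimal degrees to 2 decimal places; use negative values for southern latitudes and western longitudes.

Apply the spherical direct solution leg by leg, carrying full precision between legs.
Leg 1: from (-9.00°, 155.43°), δ = 1171709/6371000 = 0.183913 rad, θ = 271° → φ = -8.66°, λ = 144.77°.
Leg 2: from (-8.66°, 144.77°), δ = 1579061/6371000 = 0.247851 rad, θ = 152° → φ = -21.11°, λ = 151.86°.
Leg 3: from (-21.11°, 151.86°), δ = 373846/6371000 = 0.058679 rad, θ = 249° → φ = -22.28°, λ = 148.47°.

latitude -22.28°, longitude 148.47°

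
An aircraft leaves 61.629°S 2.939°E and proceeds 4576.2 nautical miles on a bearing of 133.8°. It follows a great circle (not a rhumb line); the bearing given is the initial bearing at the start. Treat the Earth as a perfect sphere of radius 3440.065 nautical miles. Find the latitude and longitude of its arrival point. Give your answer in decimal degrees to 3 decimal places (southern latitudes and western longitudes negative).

The arc subtends δ = 4576.2/3440.065 = 1.330266 rad at the centre.
With φ₁ = -61.629° = -1.075629 rad and θ = 133.8° = 2.335251 rad:
Destination latitude: φ₂ = arcsin( sin φ₁ cos δ + cos φ₁ sin δ cos θ ) = arcsin(-0.529029) = -31.940°.
Δλ = atan2( sin θ sin δ cos φ₁ , cos δ − sin φ₁ sin φ₂ ) = atan2(0.333092, -0.227269) = 2.169545 rad = 124.306°.
λ₂ = 2.939° + 124.306° = 127.245°.

latitude -31.940°, longitude 127.245°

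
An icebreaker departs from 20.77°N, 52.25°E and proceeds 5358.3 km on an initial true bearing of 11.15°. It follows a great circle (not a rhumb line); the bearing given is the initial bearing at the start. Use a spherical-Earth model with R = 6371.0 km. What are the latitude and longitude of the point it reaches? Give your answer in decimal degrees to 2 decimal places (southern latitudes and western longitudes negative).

latitude 66.95°, longitude 73.85°

δ = 5358.3/6371 = 0.841045 rad (48.1883°).
With φ₁ = 20.77° = 0.362505 rad and θ = 11.15° = 0.194604 rad:
sin φ₂ = sin φ₁ cos δ + cos φ₁ sin δ cos θ = (0.354617)(0.666684) + (0.935011)(0.745340)(0.981124) = 0.920165
φ₂ = asin(0.920165) = 1.168502 rad = 66.95°.
For the longitude increment, Δλ = atan2( sin θ sin δ cos φ₁, cos δ − sin φ₁ sin φ₂ ) = atan2(0.134766, 0.340377) = 21.60°.
λ₂ = 52.25° + 21.60° = 73.85°.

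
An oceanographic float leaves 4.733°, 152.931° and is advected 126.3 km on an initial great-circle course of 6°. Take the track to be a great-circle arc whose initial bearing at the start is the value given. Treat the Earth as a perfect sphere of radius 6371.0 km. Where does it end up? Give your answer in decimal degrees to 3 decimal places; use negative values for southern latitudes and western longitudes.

latitude 5.863°, longitude 153.050°

δ = 126.3/6371 = 0.019824 rad (1.1358°).
Start latitude φ₁ = 0.082606 rad; initial bearing θ = 0.104720 rad.
sin φ₂ = sin φ₁ cos δ + cos φ₁ sin δ cos θ = (0.082513)(0.999804) + (0.996590)(0.019823)(0.994522) = 0.102143
φ₂ = asin(0.102143) = 0.102322 rad = 5.863°.
For the longitude increment, Δλ = atan2( sin θ sin δ cos φ₁, cos δ − sin φ₁ sin φ₂ ) = atan2(0.002065, 0.991375) = 0.119°.
Hence λ₂ = 152.931° + 0.119° = 153.050°.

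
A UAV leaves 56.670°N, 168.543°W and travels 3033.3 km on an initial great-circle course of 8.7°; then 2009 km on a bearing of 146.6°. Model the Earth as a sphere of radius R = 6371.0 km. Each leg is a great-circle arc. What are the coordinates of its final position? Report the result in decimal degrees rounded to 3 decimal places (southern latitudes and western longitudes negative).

latitude 65.370°, longitude -112.097°

Apply the spherical direct solution leg by leg, carrying full precision between legs.
Leg 1: from (56.670°, -168.543°), δ = 3033.3/6371 = 0.476111 rad, θ = 8.7° → φ = 82.538°, λ = -136.279°.
Leg 2: from (82.538°, -136.279°), δ = 2009/6371 = 0.315335 rad, θ = 146.6° → φ = 65.370°, λ = -112.097°.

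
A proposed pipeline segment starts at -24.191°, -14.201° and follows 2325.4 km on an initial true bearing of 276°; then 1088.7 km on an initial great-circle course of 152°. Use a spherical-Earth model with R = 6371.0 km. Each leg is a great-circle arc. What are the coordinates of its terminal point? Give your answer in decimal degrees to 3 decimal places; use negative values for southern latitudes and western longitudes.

latitude -28.973°, longitude -31.223°

Apply the spherical direct solution leg by leg, carrying full precision between legs.
Leg 1: from (-24.191°, -14.201°), δ = 2325.4/6371 = 0.364998 rad, θ = 276° → φ = -20.411°, λ = -36.459°.
Leg 2: from (-20.411°, -36.459°), δ = 1088.7/6371 = 0.170884 rad, θ = 152° → φ = -28.973°, λ = -31.223°.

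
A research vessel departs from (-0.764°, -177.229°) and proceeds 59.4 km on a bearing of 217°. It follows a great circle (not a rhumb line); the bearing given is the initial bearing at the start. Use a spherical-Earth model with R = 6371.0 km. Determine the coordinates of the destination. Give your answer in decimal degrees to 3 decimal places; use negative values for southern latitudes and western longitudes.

latitude -1.191°, longitude -177.551°

Angular distance δ = d/R = 59.4 / 6371 = 0.009323 rad.
Converting: φ₁ = -0.013334 rad, θ = 3.787364 rad.
sin φ₂ = sin φ₁ cos δ + cos φ₁ sin δ cos θ = (-0.013334)(0.999957) + (0.999911)(0.009323)(-0.798636) = -0.020779
φ₂ = asin(-0.020779) = -0.020780 rad = -1.191°.
Δλ = atan2( sin θ sin δ cos φ₁ , cos δ − sin φ₁ sin φ₂ ) = atan2(-0.005610, 0.999679) = -0.005612 rad = -0.322°.
λ₂ = -177.229° + -0.322° = -177.551°.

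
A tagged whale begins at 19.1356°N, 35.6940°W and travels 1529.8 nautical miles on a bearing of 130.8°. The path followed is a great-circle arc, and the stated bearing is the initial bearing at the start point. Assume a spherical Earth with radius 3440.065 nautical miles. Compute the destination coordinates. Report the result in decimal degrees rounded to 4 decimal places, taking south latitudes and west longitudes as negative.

δ = 1529.8/3440.065 = 0.444701 rad (25.4795°).
Converting: φ₁ = 0.333979 rad, θ = 2.282891 rad.
sin φ₂ = sin φ₁ cos δ + cos φ₁ sin δ cos θ = (0.327805)(0.902739) + (0.944745)(0.430188)(-0.653421) = 0.030361
φ₂ = asin(0.030361) = 0.030365 rad = 1.7398°.
Δλ = atan2( sin θ sin δ cos φ₁ , cos δ − sin φ₁ sin φ₂ ) = atan2(0.307656, 0.892787) = 0.331858 rad = 19.0141°.
λ₂ = λ₁ + Δλ = -16.6799°.

latitude 1.7398°, longitude -16.6799°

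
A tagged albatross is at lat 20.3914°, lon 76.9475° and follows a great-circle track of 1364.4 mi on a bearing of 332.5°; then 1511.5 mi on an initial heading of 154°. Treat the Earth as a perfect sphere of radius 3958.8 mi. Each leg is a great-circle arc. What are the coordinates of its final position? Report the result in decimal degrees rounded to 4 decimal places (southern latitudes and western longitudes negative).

Apply the spherical direct solution leg by leg, carrying full precision between legs.
Leg 1: from (20.3914°, 76.9475°), δ = 1364.4/3958.8 = 0.344650 rad, θ = 332.5° → φ = 37.5066°, λ = 65.6056°.
Leg 2: from (37.5066°, 65.6056°), δ = 1511.5/3958.8 = 0.381808 rad, θ = 154° → φ = 17.4185°, λ = 75.4624°.

latitude 17.4185°, longitude 75.4624°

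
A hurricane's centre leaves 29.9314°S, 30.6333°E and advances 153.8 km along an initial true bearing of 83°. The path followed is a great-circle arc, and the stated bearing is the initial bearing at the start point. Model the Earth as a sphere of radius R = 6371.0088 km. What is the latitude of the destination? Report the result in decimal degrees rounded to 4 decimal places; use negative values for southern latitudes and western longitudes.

latitude -29.7534°

The arc subtends δ = 153.8/6371.0088 = 0.024141 rad at the centre.
Converting: φ₁ = -0.522401 rad, θ = 1.448623 rad.
Destination latitude: φ₂ = arcsin( sin φ₁ cos δ + cos φ₁ sin δ cos θ ) = arcsin(-0.496268) = -29.7534°.
Then Δλ = atan2(0.020763, 0.752089) = 0.027600 rad, from sin θ sin δ cos φ₁ over cos δ − sin φ₁ sin φ₂.
Hence λ₂ = 30.6333° + 1.5814° = 32.2147°.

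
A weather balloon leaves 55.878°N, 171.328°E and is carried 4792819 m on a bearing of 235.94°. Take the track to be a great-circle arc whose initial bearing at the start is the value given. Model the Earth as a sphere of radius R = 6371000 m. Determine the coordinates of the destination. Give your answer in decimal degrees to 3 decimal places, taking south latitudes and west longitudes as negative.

latitude 22.939°, longitude 133.398°

δ = 4792819/6371000 = 0.752287 rad (43.1029°).
With φ₁ = 55.878° = 0.975255 rad and θ = 235.94° = 4.117930 rad:
sin φ₂ = sin φ₁ cos δ + cos φ₁ sin δ cos θ = (0.827845)(0.730128) + (0.560957)(0.683310)(-0.560061) = 0.389757
φ₂ = asin(0.389757) = 0.400368 rad = 22.939°.
Then Δλ = atan2(-0.317552, 0.407469) = -0.662007 rad, from sin θ sin δ cos φ₁ over cos δ − sin φ₁ sin φ₂.
λ₂ = λ₁ + Δλ = 133.398°.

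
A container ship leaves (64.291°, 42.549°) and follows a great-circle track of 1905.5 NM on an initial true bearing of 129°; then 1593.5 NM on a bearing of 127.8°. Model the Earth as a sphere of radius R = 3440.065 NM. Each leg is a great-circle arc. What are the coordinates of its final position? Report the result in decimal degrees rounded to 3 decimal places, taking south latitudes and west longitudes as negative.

latitude 20.046°, longitude 96.121°

Apply the spherical direct solution leg by leg, carrying full precision between legs.
Leg 1: from (64.291°, 42.549°), δ = 1905.5/3440.065 = 0.553914 rad, θ = 129° → φ = 38.512°, λ = 74.045°.
Leg 2: from (38.512°, 74.045°), δ = 1593.5/3440.065 = 0.463218 rad, θ = 127.8° → φ = 20.046°, λ = 96.121°.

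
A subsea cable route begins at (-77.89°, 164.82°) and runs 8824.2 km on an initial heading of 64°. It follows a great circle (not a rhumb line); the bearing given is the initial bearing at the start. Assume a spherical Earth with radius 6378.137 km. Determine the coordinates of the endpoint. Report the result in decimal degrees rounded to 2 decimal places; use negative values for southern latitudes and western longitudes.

δ = 8824.2/6378.137 = 1.383507 rad (79.2691°).
With φ₁ = -77.89° = -1.359437 rad and θ = 64° = 1.117011 rad:
sin φ₂ = sin φ₁ cos δ + cos φ₁ sin δ cos θ = (-0.977747)(0.186196) + (0.209789)(0.982513)(0.438371) = -0.091695
φ₂ = asin(-0.091695) = -0.091824 rad = -5.26°.
Then Δλ = atan2(0.185260, 0.096541) = 1.090402 rad, from sin θ sin δ cos φ₁ over cos δ − sin φ₁ sin φ₂.
λ₂ = 164.82° + 62.48° = 227.30°, normalized to (−180°, 180°] → -132.70°.

latitude -5.26°, longitude -132.70°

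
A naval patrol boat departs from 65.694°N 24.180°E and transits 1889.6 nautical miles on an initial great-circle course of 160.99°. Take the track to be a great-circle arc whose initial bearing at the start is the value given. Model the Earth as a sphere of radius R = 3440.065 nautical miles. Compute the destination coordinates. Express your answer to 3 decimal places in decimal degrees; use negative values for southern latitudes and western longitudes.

latitude 35.038°, longitude 36.168°

Angular distance δ = d/R = 1889.6 / 3440.065 = 0.549292 rad.
Start latitude φ₁ = 1.146577 rad; initial bearing θ = 2.809806 rad.
Applying the spherical law of cosines for sides, sin φ₂ = sin φ₁ cos δ + cos φ₁ sin δ cos θ = 0.574119, so φ₂ = 35.038°.
For the longitude increment, Δλ = atan2( sin θ sin δ cos φ₁, cos δ − sin φ₁ sin φ₂ ) = atan2(0.069998, 0.329665) = 11.988°.
Hence λ₂ = 24.180° + 11.988° = 36.168°.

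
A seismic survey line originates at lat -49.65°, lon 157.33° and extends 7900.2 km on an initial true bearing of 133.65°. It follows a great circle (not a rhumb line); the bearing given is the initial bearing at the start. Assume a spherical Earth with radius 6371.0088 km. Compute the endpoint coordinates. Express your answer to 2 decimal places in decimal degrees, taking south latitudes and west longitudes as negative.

Angular distance δ = d/R = 7900.2 / 6371.0088 = 1.240023 rad.
With φ₁ = -49.65° = -0.866556 rad and θ = 133.65° = 2.332633 rad:
Applying the spherical law of cosines for sides, sin φ₂ = sin φ₁ cos δ + cos φ₁ sin δ cos θ = -0.670192, so φ₂ = -42.08°.
Then Δλ = atan2(0.443083, -0.185982) = 1.968207 rad, from sin θ sin δ cos φ₁ over cos δ − sin φ₁ sin φ₂.
λ₂ = 157.33° + 112.77° = 270.10°, normalized to (−180°, 180°] → -89.90°.

latitude -42.08°, longitude -89.90°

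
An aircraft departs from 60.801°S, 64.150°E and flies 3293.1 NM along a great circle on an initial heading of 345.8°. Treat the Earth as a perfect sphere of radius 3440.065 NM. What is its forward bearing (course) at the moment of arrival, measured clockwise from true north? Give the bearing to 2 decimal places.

Angular distance δ = d/R = 3293.1 / 3440.065 = 0.957278 rad.
Converting: φ₁ = -1.061178 rad, θ = 6.035349 rad.
sin φ₂ = sin φ₁ cos δ + cos φ₁ sin δ cos θ = (-0.872931)(0.575747) + (0.487844)(0.817628)(0.969445) = -0.115900
φ₂ = asin(-0.115900) = -0.116161 rad = -6.656°.
Δλ = atan2( sin θ sin δ cos φ₁ , cos δ − sin φ₁ sin φ₂ ) = atan2(-0.097847, 0.474575) = -0.203329 rad = -11.650°.
λ₂ = 64.150° + -11.650° = 52.500°.
The forward bearing on arrival equals the back-azimuth from the destination plus 180°.
Back-azimuth from P₂ (-6.66°, 52.50°) to P₁ (-60.80°, 64.15°), with Δλ' = λ₁ − λ₂ = 11.65°: atan2( sin Δλ' cos φ₁ , cos φ₂ sin φ₁ − sin φ₂ cos φ₁ cos Δλ' ) = 173.08°.
Final bearing = (173.08° + 180°) mod 360° = 353.08°.

final bearing 353.08°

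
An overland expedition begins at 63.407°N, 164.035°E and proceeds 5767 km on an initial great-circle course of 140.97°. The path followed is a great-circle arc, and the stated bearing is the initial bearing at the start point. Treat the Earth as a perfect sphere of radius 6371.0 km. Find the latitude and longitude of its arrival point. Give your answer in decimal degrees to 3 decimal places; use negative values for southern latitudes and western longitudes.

The arc subtends δ = 5767/6371 = 0.905195 rad at the centre.
Start latitude φ₁ = 1.106661 rad; initial bearing θ = 2.460391 rad.
Applying the spherical law of cosines for sides, sin φ₂ = sin φ₁ cos δ + cos φ₁ sin δ cos θ = 0.278688, so φ₂ = 16.182°.
For the longitude increment, Δλ = atan2( sin θ sin δ cos φ₁, cos δ − sin φ₁ sin φ₂ ) = atan2(0.221725, 0.368327) = 31.047°.
λ₂ = 164.035° + 31.047° = 195.082°, normalized to (−180°, 180°] → -164.918°.

latitude 16.182°, longitude -164.918°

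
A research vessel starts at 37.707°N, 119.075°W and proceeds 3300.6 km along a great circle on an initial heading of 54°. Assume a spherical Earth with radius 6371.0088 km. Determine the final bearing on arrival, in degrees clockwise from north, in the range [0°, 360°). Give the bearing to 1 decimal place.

δ = 3300.6/6371.0088 = 0.518066 rad (29.6830°).
Converting: φ₁ = 0.658111 rad, θ = 0.942478 rad.
Destination latitude: φ₂ = arcsin( sin φ₁ cos δ + cos φ₁ sin δ cos θ ) = arcsin(0.761647) = 49.610°.
Δλ = atan2( sin θ sin δ cos φ₁ , cos δ − sin φ₁ sin φ₂ ) = atan2(0.316954, 0.402938) = 0.666522 rad = 38.189°.
λ₂ = λ₁ + Δλ = -80.886°.
The forward bearing on arrival equals the back-azimuth from the destination plus 180°.
Back-azimuth from P₂ (49.6°, -80.9°) to P₁ (37.7°, -119.1°), with Δλ' = λ₁ − λ₂ = -38.2°: atan2( sin Δλ' cos φ₁ , cos φ₂ sin φ₁ − sin φ₂ cos φ₁ cos Δλ' ) = 261.0°.
Final bearing = (261.0° + 180°) mod 360° = 81.0°.

final bearing 81.0°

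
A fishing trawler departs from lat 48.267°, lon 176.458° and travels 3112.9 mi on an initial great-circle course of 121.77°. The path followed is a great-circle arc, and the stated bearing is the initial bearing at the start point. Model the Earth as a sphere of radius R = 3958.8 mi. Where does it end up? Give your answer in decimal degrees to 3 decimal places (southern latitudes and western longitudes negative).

The arc subtends δ = 3112.9/3958.8 = 0.786324 rad at the centre.
Converting: φ₁ = 0.842418 rad, θ = 2.125287 rad.
Destination latitude: φ₂ = arcsin( sin φ₁ cos δ + cos φ₁ sin δ cos θ ) = arcsin(0.279139) = 16.209°.
For the longitude increment, Δλ = atan2( sin θ sin δ cos φ₁, cos δ − sin φ₁ sin φ₂ ) = atan2(0.400539, 0.498143) = 38.801°.
λ₂ = 176.458° + 38.801° = 215.259°, normalized to (−180°, 180°] → -144.741°.

latitude 16.209°, longitude -144.741°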